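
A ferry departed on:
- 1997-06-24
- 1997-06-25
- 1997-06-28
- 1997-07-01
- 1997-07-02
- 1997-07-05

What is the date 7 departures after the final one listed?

Gaps: 1, 3, 3, 1, 3 days — not constant, but cyclic with period 3.
The events fall on every Tuesday, Wednesday and Saturday.
Next Tuesday: 1997-07-08.
The following Wednesday is 1997-07-09.
Next Saturday: 1997-07-12.
The following Tuesday is 1997-07-15.
The following Wednesday is 1997-07-16.
The following Saturday is 1997-07-19.
Next Tuesday: 1997-07-22.

1997-07-22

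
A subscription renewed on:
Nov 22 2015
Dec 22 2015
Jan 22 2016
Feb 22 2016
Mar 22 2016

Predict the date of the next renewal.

Apr 22 2016

The day-of-month is always 22 (30, 31, 31, 29 days between events).
So this recurs on the 22nd of each month.
Next: April 2016 → Apr 22 2016.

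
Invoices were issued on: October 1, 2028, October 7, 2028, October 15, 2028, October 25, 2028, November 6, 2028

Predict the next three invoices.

November 20, 2028; December 6, 2028; December 24, 2028

Intervals are 6, 8, 10, 12 days — an arithmetic progression with common difference 2.
Next gap: 14 days. November 6, 2028 + 14 days = November 20, 2028.
Next gap: 16 days. November 20, 2028 + 16 days = December 6, 2028.
Next gap: 18 days. December 6, 2028 + 18 days = December 24, 2028.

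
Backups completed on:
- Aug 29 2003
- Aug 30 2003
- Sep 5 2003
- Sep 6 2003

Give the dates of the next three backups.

Every event lands on a Friday or Saturday (gaps cycle 1, 6, 1).
So the schedule is: every Friday and Saturday.
Next Friday: Sep 12 2003.
Next Saturday: Sep 13 2003.
Next Friday: Sep 19 2003.

Sep 12 2003, Sep 13 2003, Sep 19 2003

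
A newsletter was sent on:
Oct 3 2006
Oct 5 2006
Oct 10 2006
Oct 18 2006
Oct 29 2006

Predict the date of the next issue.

Nov 12 2006

Intervals are 2, 5, 8, 11 days — an arithmetic progression with common difference 3.
Next gap: 14 days. Oct 29 2006 + 14 days = Nov 12 2006.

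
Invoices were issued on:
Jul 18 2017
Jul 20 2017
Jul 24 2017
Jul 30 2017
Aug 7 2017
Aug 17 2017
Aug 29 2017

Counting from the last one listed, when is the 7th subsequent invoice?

Intervals are 2, 4, 6, 8, 10, 12 days — an arithmetic progression with common difference 2.
Next gap: 14 days. Aug 29 2017 + 14 days = Sep 12 2017.
Next gap: 16 days. Sep 12 2017 + 16 days = Sep 28 2017.
Next gap: 18 days. Sep 28 2017 + 18 days = Oct 16 2017.
Next gap: 20 days. Oct 16 2017 + 20 days = Nov 5 2017.
Next gap: 22 days. Nov 5 2017 + 22 days = Nov 27 2017.
Next gap: 24 days. Nov 27 2017 + 24 days = Dec 21 2017.
Next gap: 26 days. Dec 21 2017 + 26 days = Jan 16 2018.

Jan 16 2018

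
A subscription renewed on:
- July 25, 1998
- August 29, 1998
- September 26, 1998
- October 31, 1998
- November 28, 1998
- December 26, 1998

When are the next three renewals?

January 30, 1999; February 27, 1999; March 27, 1999

Every date is a Saturday; gaps 35, 28, 35, 28, 28 days.
Each is the last Saturday of its month (at least one falls on the 29th or later, ruling out '4th Saturday').
Last Saturday of January 1999: January 30, 1999.
Last Saturday of February 1999: February 27, 1999.
Last Saturday of March 1999: March 27, 1999.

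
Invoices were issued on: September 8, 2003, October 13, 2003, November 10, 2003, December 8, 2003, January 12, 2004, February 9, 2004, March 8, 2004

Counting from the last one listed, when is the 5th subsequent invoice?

August 9, 2004

All dates are Mondays, 35, 28, 28, 35, 28, 28 days apart.
Specifically, the 2nd Monday of each month.
2nd Monday of April 2004: April 12, 2004.
May 2004 — 2nd Monday is May 10, 2004.
June 2004 — 2nd Monday is June 14, 2004.
2nd Monday of July 2004: July 12, 2004.
August 2004 — 2nd Monday is August 9, 2004.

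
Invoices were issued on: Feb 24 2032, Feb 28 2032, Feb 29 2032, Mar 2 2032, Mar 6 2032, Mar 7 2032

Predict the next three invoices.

The gap pattern 4, 1, 2, 4, 1 repeats every 3 events.
These are the Tuesdays, Saturdays and Sundays of each week.
The following Tuesday is Mar 9 2032.
The following Saturday is Mar 13 2032.
Next Sunday: Mar 14 2032.

Mar 9 2032, Mar 13 2032, Mar 14 2032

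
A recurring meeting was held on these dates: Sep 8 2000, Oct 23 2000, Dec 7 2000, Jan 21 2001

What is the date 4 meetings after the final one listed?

Gaps between consecutive events: 45, 45, 45 days — a constant 45-day interval.
Jan 21 2001 + 45 days = Mar 7 2001.
Mar 7 2001 + 45 days = Apr 21 2001.
Apr 21 2001 + 45 days = Jun 5 2001.
Jun 5 2001 + 45 days = Jul 20 2001.

Jul 20 2001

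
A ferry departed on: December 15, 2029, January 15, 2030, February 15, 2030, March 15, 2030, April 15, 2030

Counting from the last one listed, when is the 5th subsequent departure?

The day-of-month is always 15 (31, 31, 28, 31 days between events).
So this recurs on the 15th of each month.
May 2030: May 15, 2030.
June 2030: June 15, 2030.
Next: July 2030 → July 15, 2030.
August 2030: August 15, 2030.
September 2030: September 15, 2030.

September 15, 2030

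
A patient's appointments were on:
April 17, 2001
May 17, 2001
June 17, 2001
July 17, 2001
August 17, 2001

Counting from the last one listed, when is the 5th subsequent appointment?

January 17, 2002

Gaps: 30, 31, 30, 31 days — not constant. Every event is on the 17th of the month.
Pattern: the 17th of each month.
Next: September 2001 → September 17, 2001.
October 2001: October 17, 2001.
Next: November 2001 → November 17, 2001.
December 2001: December 17, 2001.
January 2002: January 17, 2002.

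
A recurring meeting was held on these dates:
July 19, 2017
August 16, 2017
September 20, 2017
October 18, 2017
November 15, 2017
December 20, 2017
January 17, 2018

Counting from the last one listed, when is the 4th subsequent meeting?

May 16, 2018

All dates are Wednesdays, 28, 35, 28, 28, 35, 28 days apart.
Specifically, the 3rd Wednesday of each month.
3rd Wednesday of February 2018: February 21, 2018.
March 2018 — 3rd Wednesday is March 21, 2018.
3rd Wednesday of April 2018: April 18, 2018.
May 2018 — 3rd Wednesday is May 16, 2018.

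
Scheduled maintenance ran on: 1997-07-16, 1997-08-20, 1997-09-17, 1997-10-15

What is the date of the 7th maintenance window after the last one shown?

These are Wednesdays at 28- or 35-day spacing (35, 28, 28).
The pattern: 3rd Wednesday of the month.
November 1997 — 3rd Wednesday is 1997-11-19.
3rd Wednesday of December 1997: 1997-12-17.
January 1998 — 3rd Wednesday is 1998-01-21.
February 1998 — 3rd Wednesday is 1998-02-18.
3rd Wednesday of March 1998: 1998-03-18.
April 1998 — 3rd Wednesday is 1998-04-15.
3rd Wednesday of May 1998: 1998-05-20.

1998-05-20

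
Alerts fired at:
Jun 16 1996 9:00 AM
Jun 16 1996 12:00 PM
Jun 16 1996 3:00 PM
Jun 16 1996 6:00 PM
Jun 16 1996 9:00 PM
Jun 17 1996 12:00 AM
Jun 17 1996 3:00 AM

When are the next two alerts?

The interval is a steady 3 hours (3, 3, 3, 3, 3, 3).
Jun 17 1996 3:00 AM + 3 h = Jun 17 1996 6:00 AM.
Jun 17 1996 6:00 AM + 3 h = Jun 17 1996 9:00 AM.

Jun 17 1996 6:00 AM, Jun 17 1996 9:00 AM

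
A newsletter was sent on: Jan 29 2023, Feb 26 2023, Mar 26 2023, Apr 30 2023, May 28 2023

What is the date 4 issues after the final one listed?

Every date is a Sunday; gaps 28, 28, 35, 28 days.
Each is the last Sunday of its month (at least one falls on the 29th or later, ruling out '4th Sunday').
Last Sunday of June 2023: Jun 25 2023.
July 2023 ends with Sunday Jul 30 2023.
Last Sunday of August 2023: Aug 27 2023.
September 2023 ends with Sunday Sep 24 2023.

Sep 24 2023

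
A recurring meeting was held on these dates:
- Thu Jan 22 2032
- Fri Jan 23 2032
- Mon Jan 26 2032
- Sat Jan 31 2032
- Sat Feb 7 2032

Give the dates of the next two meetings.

Gaps: 1, 3, 5, 7 days — each gap is 2 larger than the previous one.
Next gap: 9 days. Sat Feb 7 2032 + 9 days = Mon Feb 16 2032.
Next gap: 11 days. Mon Feb 16 2032 + 11 days = Fri Feb 27 2032.

Mon Feb 16 2032, Fri Feb 27 2032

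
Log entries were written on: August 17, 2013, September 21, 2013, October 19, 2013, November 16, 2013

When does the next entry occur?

Gaps: 35, 28, 28 days — a mix of 28 and 35. Every date is a Saturday.
Each is the 3rd Saturday of its month.
3rd Saturday of December 2013: December 21, 2013.

December 21, 2013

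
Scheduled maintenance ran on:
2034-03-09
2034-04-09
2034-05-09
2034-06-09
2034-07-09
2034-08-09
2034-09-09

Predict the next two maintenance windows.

2034-10-09, 2034-11-09

Each date is the 9th; the gaps (31, 30, 31, 30, 31, 31) track the month lengths.
The rule is the 9th of each month.
October 2034: 2034-10-09.
Next: November 2034 → 2034-11-09.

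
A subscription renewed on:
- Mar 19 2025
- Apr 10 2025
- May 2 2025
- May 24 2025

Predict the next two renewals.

Jun 15 2025, Jul 7 2025

Gaps between consecutive events: 22, 22, 22 days — a constant 22-day interval.
May 24 2025 + 22 days = Jun 15 2025.
Jun 15 2025 + 22 days = Jul 7 2025.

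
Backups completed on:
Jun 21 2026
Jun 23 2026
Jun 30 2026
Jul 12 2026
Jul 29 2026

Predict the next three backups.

Aug 20 2026, Sep 16 2026, Oct 18 2026

Intervals are 2, 7, 12, 17 days — an arithmetic progression with common difference 5.
Next gap: 22 days. Jul 29 2026 + 22 days = Aug 20 2026.
Next gap: 27 days. Aug 20 2026 + 27 days = Sep 16 2026.
Next gap: 32 days. Sep 16 2026 + 32 days = Oct 18 2026.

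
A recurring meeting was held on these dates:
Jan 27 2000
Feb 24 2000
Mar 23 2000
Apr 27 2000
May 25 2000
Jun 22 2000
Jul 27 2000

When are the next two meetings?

Aug 24 2000, Sep 28 2000

All dates are Thursdays, 28, 28, 35, 28, 28, 35 days apart.
Specifically, the 4th Thursday of each month.
August 2000 — 4th Thursday is Aug 24 2000.
4th Thursday of September 2000: Sep 28 2000.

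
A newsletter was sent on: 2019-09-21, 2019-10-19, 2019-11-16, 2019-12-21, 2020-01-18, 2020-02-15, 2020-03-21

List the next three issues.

Gaps: 28, 28, 35, 28, 28, 35 days — a mix of 28 and 35. Every date is a Saturday.
Each is the 3rd Saturday of its month.
3rd Saturday of April 2020: 2020-04-18.
May 2020 — 3rd Saturday is 2020-05-16.
3rd Saturday of June 2020: 2020-06-20.

2020-04-18, 2020-05-16, 2020-06-20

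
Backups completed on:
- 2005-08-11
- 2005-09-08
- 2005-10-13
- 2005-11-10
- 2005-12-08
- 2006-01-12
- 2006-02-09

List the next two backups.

2006-03-09, 2006-04-13

All dates are Thursdays, 28, 35, 28, 28, 35, 28 days apart.
Specifically, the 2nd Thursday of each month.
2nd Thursday of March 2006: 2006-03-09.
2nd Thursday of April 2006: 2006-04-13.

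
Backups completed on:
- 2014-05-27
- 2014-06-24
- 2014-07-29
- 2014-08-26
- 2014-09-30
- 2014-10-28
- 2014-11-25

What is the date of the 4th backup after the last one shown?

2015-03-31

Every date is a Tuesday; gaps 28, 35, 28, 35, 28, 28 days.
Each is the last Tuesday of its month (at least one falls on the 29th or later, ruling out '4th Tuesday').
Last Tuesday of December 2014: 2014-12-30.
Last Tuesday of January 2015: 2015-01-27.
Last Tuesday of February 2015: 2015-02-24.
March 2015 ends with Tuesday 2015-03-31.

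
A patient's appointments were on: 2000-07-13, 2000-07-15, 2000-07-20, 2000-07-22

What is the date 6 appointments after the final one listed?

2000-08-12

Gaps: 2, 5, 2 days — not constant, but cyclic with period 2.
The events fall on every Thursday and Saturday.
The following Thursday is 2000-07-27.
The following Saturday is 2000-07-29.
The following Thursday is 2000-08-03.
Next Saturday: 2000-08-05.
The following Thursday is 2000-08-10.
Next Saturday: 2000-08-12.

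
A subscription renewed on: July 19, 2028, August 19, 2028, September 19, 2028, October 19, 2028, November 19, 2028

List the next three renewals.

The day-of-month is always 19 (31, 31, 30, 31 days between events).
So this recurs on the 19th of each month.
Next: December 2028 → December 19, 2028.
January 2029: January 19, 2029.
Next: February 2029 → February 19, 2029.

December 19, 2028; January 19, 2029; February 19, 2029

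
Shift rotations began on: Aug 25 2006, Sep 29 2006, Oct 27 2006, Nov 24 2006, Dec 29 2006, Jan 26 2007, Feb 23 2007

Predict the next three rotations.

Mar 30 2007, Apr 27 2007, May 25 2007

All Fridays; the gaps (35, 28, 28, 35, 28, 28) vary with month length.
This is the last Friday of each month.
Last Friday of March 2007: Mar 30 2007.
April 2007 ends with Friday Apr 27 2007.
Last Friday of May 2007: May 25 2007.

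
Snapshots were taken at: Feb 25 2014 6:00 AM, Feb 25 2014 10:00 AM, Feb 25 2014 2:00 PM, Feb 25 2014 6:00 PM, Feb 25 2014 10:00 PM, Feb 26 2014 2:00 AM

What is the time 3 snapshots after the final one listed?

Feb 26 2014 2:00 PM

Gaps: 4, 4, 4, 4, 4 hours — each event is 4 hours after the previous one.
Feb 26 2014 2:00 AM + 4 h = Feb 26 2014 6:00 AM.
Feb 26 2014 6:00 AM + 4 h = Feb 26 2014 10:00 AM.
Feb 26 2014 10:00 AM + 4 h = Feb 26 2014 2:00 PM.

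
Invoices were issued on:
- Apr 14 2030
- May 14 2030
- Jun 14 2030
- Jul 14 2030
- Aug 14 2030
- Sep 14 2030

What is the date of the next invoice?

Oct 14 2030

Gaps: 30, 31, 30, 31, 31 days — not constant. Every event is on the 14th of the month.
Pattern: the 14th of each month.
October 2030: Oct 14 2030.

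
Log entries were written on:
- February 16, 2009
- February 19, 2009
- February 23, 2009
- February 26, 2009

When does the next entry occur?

Every event lands on a Monday or Thursday (gaps cycle 3, 4, 3).
So the schedule is: every Monday and Thursday.
The following Monday is March 2, 2009.

March 2, 2009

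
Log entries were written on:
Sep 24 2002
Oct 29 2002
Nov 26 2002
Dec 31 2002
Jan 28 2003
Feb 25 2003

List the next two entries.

All Tuesdays; the gaps (35, 28, 35, 28, 28) vary with month length.
This is the last Tuesday of each month.
Last Tuesday of March 2003: Mar 25 2003.
April 2003 ends with Tuesday Apr 29 2003.

Mar 25 2003, Apr 29 2003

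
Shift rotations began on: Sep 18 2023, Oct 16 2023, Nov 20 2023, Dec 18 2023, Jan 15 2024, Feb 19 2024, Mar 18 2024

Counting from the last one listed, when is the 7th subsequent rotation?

Oct 21 2024

Gaps: 28, 35, 28, 28, 35, 28 days — a mix of 28 and 35. Every date is a Monday.
Each is the 3rd Monday of its month.
3rd Monday of April 2024: Apr 15 2024.
3rd Monday of May 2024: May 20 2024.
3rd Monday of June 2024: Jun 17 2024.
3rd Monday of July 2024: Jul 15 2024.
3rd Monday of August 2024: Aug 19 2024.
3rd Monday of September 2024: Sep 16 2024.
3rd Monday of October 2024: Oct 21 2024.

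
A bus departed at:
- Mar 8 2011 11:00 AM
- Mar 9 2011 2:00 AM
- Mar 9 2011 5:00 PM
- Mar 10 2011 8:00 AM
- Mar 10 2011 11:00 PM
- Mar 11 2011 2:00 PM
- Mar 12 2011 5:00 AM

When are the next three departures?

Spacing: 15, 15, 15, 15, 15, 15 h — constant 15 h.
Mar 12 2011 5:00 AM + 15 h = Mar 12 2011 8:00 PM.
Mar 12 2011 8:00 PM + 15 h = Mar 13 2011 11:00 AM.
Mar 13 2011 11:00 AM + 15 h = Mar 14 2011 2:00 AM.

Mar 12 2011 8:00 PM, Mar 13 2011 11:00 AM, Mar 14 2011 2:00 AM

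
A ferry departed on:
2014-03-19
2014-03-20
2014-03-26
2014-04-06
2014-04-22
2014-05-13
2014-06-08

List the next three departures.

2014-07-09, 2014-08-14, 2014-09-24

Gaps: 1, 6, 11, 16, 21, 26 days — each gap is 5 larger than the previous one.
Next gap: 31 days. 2014-06-08 + 31 days = 2014-07-09.
Next gap: 36 days. 2014-07-09 + 36 days = 2014-08-14.
Next gap: 41 days. 2014-08-14 + 41 days = 2014-09-24.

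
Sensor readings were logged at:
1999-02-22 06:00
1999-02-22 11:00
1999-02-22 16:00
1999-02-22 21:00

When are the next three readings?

1999-02-23 02:00, 1999-02-23 07:00, 1999-02-23 12:00

Gaps: 5, 5, 5 hours — each event is 5 hours after the previous one.
1999-02-22 21:00 + 5 h = 1999-02-23 02:00.
1999-02-23 02:00 + 5 h = 1999-02-23 07:00.
1999-02-23 07:00 + 5 h = 1999-02-23 12:00.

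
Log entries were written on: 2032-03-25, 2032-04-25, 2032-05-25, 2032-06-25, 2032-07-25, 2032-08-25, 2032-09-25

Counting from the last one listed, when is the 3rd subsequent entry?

Each date is the 25th; the gaps (31, 30, 31, 30, 31, 31) track the month lengths.
The rule is the 25th of each month.
October 2032: 2032-10-25.
Next: November 2032 → 2032-11-25.
December 2032: 2032-12-25.

2032-12-25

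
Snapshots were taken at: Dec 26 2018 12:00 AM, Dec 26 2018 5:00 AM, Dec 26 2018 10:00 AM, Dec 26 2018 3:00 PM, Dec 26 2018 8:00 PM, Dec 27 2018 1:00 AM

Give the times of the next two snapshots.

Dec 27 2018 6:00 AM, Dec 27 2018 11:00 AM

Spacing: 5, 5, 5, 5, 5 h — constant 5 h.
Dec 27 2018 1:00 AM + 5 h = Dec 27 2018 6:00 AM.
Dec 27 2018 6:00 AM + 5 h = Dec 27 2018 11:00 AM.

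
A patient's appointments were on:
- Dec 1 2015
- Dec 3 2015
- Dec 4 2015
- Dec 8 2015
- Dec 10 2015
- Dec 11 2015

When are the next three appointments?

Dec 15 2015, Dec 17 2015, Dec 18 2015

The gap pattern 2, 1, 4, 2, 1 repeats every 3 events.
These are the Tuesdays, Thursdays and Fridays of each week.
The following Tuesday is Dec 15 2015.
Next Thursday: Dec 17 2015.
The following Friday is Dec 18 2015.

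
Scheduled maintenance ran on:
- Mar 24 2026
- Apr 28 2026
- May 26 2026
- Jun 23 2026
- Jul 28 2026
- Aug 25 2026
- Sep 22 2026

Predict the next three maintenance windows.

Gaps: 35, 28, 28, 35, 28, 28 days — a mix of 28 and 35. Every date is a Tuesday.
Each is the 4th Tuesday of its month.
October 2026 — 4th Tuesday is Oct 27 2026.
4th Tuesday of November 2026: Nov 24 2026.
December 2026 — 4th Tuesday is Dec 22 2026.

Oct 27 2026, Nov 24 2026, Dec 22 2026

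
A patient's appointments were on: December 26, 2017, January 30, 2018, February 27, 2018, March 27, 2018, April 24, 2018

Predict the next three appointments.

These are Tuesdays with 35, 28, 28, 28-day gaps.
Each is the final Tuesday of its month — January 30, 2018 is past the 28th, so '4th Tuesday' doesn't fit.
Last Tuesday of May 2018: May 29, 2018.
June 2018 ends with Tuesday June 26, 2018.
Last Tuesday of July 2018: July 31, 2018.

May 29, 2018; June 26, 2018; July 31, 2018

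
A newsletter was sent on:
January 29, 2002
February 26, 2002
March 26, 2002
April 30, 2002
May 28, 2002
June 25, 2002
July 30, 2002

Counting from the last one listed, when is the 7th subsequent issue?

February 25, 2003

All Tuesdays; the gaps (28, 28, 35, 28, 28, 35) vary with month length.
This is the last Tuesday of each month.
Last Tuesday of August 2002: August 27, 2002.
Last Tuesday of September 2002: September 24, 2002.
Last Tuesday of October 2002: October 29, 2002.
November 2002 ends with Tuesday November 26, 2002.
Last Tuesday of December 2002: December 31, 2002.
Last Tuesday of January 2003: January 28, 2003.
Last Tuesday of February 2003: February 25, 2003.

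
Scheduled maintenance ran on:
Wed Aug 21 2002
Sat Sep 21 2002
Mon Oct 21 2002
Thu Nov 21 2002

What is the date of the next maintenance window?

Sat Dec 21 2002

The day-of-month is always 21 (31, 30, 31 days between events).
So this recurs on the 21st of each month.
December 2002: Sat Dec 21 2002.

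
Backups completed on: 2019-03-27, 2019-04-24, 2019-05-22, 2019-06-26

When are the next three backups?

Gaps: 28, 28, 35 days — a mix of 28 and 35. Every date is a Wednesday.
Each is the 4th Wednesday of its month.
July 2019 — 4th Wednesday is 2019-07-24.
August 2019 — 4th Wednesday is 2019-08-28.
4th Wednesday of September 2019: 2019-09-25.

2019-07-24, 2019-08-28, 2019-09-25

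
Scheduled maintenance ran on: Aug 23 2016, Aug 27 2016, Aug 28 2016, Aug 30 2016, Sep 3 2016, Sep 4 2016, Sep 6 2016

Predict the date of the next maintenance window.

Sep 10 2016

Gaps: 4, 1, 2, 4, 1, 2 days — not constant, but cyclic with period 3.
The events fall on every Tuesday, Saturday and Sunday.
The following Saturday is Sep 10 2016.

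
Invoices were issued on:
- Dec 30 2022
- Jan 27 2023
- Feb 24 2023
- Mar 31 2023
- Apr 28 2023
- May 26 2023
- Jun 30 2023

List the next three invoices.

Jul 28 2023, Aug 25 2023, Sep 29 2023

All Fridays; the gaps (28, 28, 35, 28, 28, 35) vary with month length.
This is the last Friday of each month.
Last Friday of July 2023: Jul 28 2023.
Last Friday of August 2023: Aug 25 2023.
Last Friday of September 2023: Sep 29 2023.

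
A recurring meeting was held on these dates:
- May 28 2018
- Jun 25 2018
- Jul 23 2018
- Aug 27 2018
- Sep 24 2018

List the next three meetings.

Gaps: 28, 28, 35, 28 days — a mix of 28 and 35. Every date is a Monday.
Each is the 4th Monday of its month.
October 2018 — 4th Monday is Oct 22 2018.
November 2018 — 4th Monday is Nov 26 2018.
December 2018 — 4th Monday is Dec 24 2018.

Oct 22 2018, Nov 26 2018, Dec 24 2018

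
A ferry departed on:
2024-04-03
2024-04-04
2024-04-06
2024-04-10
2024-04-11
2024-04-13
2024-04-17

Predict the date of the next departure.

2024-04-18

Gaps: 1, 2, 4, 1, 2, 4 days — not constant, but cyclic with period 3.
The events fall on every Wednesday, Thursday and Saturday.
The following Thursday is 2024-04-18.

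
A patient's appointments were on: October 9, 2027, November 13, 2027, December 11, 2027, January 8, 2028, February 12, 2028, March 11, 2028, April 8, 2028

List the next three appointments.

May 13, 2028; June 10, 2028; July 8, 2028

Gaps: 35, 28, 28, 35, 28, 28 days — a mix of 28 and 35. Every date is a Saturday.
Each is the 2nd Saturday of its month.
May 2028 — 2nd Saturday is May 13, 2028.
June 2028 — 2nd Saturday is June 10, 2028.
July 2028 — 2nd Saturday is July 8, 2028.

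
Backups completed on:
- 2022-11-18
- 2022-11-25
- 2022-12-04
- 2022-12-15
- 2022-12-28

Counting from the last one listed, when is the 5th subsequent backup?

Gaps: 7, 9, 11, 13 days — each gap is 2 larger than the previous one.
Next gap: 15 days. 2022-12-28 + 15 days = 2023-01-12.
Next gap: 17 days. 2023-01-12 + 17 days = 2023-01-29.
Next gap: 19 days. 2023-01-29 + 19 days = 2023-02-17.
Next gap: 21 days. 2023-02-17 + 21 days = 2023-03-10.
Next gap: 23 days. 2023-03-10 + 23 days = 2023-04-02.

2023-04-02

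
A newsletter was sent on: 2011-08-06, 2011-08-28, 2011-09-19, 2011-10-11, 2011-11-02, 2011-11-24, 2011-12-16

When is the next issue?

2012-01-07

The spacing is 22, 22, 22, 22, 22, 22 days — always 22 days.
2011-12-16 + 22 days = 2012-01-07.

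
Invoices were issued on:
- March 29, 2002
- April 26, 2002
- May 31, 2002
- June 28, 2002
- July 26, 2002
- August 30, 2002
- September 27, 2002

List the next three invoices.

Every date is a Friday; gaps 28, 35, 28, 28, 35, 28 days.
Each is the last Friday of its month (at least one falls on the 29th or later, ruling out '4th Friday').
October 2002 ends with Friday October 25, 2002.
November 2002 ends with Friday November 29, 2002.
Last Friday of December 2002: December 27, 2002.

October 25, 2002; November 29, 2002; December 27, 2002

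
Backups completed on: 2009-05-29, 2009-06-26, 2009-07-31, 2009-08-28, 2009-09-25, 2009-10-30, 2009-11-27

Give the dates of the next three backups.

2009-12-25, 2010-01-29, 2010-02-26

Every date is a Friday; gaps 28, 35, 28, 28, 35, 28 days.
Each is the last Friday of its month (at least one falls on the 29th or later, ruling out '4th Friday').
Last Friday of December 2009: 2009-12-25.
January 2010 ends with Friday 2010-01-29.
February 2010 ends with Friday 2010-02-26.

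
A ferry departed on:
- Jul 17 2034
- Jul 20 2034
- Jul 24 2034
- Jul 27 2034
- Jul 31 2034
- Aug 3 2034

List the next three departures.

Aug 7 2034, Aug 10 2034, Aug 14 2034

The gap pattern 3, 4, 3, 4, 3 repeats every 2 events.
These are the Mondays and Thursdays of each week.
Next Monday: Aug 7 2034.
The following Thursday is Aug 10 2034.
Next Monday: Aug 14 2034.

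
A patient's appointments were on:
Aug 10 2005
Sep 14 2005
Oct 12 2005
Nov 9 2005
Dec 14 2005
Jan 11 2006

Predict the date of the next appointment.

Feb 8 2006

These are Wednesdays at 28- or 35-day spacing (35, 28, 28, 35, 28).
The pattern: 2nd Wednesday of the month.
February 2006 — 2nd Wednesday is Feb 8 2006.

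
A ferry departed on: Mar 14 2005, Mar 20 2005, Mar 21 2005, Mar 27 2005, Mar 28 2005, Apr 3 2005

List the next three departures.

Apr 4 2005, Apr 10 2005, Apr 11 2005

Gaps: 6, 1, 6, 1, 6 days — not constant, but cyclic with period 2.
The events fall on every Monday and Sunday.
The following Monday is Apr 4 2005.
Next Sunday: Apr 10 2005.
The following Monday is Apr 11 2005.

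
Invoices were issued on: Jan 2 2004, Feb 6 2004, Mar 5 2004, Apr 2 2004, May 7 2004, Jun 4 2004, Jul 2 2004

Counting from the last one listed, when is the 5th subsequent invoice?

Dec 3 2004

These are Fridays at 28- or 35-day spacing (35, 28, 28, 35, 28, 28).
The pattern: 1st Friday of the month.
August 2004 — 1st Friday is Aug 6 2004.
1st Friday of September 2004: Sep 3 2004.
October 2004 — 1st Friday is Oct 1 2004.
1st Friday of November 2004: Nov 5 2004.
1st Friday of December 2004: Dec 3 2004.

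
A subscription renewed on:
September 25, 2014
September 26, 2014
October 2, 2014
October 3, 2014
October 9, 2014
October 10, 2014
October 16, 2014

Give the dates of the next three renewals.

October 17, 2014; October 23, 2014; October 24, 2014

Gaps: 1, 6, 1, 6, 1, 6 days — not constant, but cyclic with period 2.
The events fall on every Thursday and Friday.
Next Friday: October 17, 2014.
Next Thursday: October 23, 2014.
Next Friday: October 24, 2014.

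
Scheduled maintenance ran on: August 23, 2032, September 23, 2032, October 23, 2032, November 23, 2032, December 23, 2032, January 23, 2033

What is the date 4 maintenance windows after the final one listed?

Gaps: 31, 30, 31, 30, 31 days — not constant. Every event is on the 23rd of the month.
Pattern: the 23rd of each month.
February 2033: February 23, 2033.
March 2033: March 23, 2033.
April 2033: April 23, 2033.
Next: May 2033 → May 23, 2033.

May 23, 2033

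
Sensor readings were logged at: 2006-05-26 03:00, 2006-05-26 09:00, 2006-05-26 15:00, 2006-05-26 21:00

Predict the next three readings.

The interval is a steady 6 hours (6, 6, 6).
2006-05-26 21:00 + 6 h = 2006-05-27 03:00.
2006-05-27 03:00 + 6 h = 2006-05-27 09:00.
2006-05-27 09:00 + 6 h = 2006-05-27 15:00.

2006-05-27 03:00, 2006-05-27 09:00, 2006-05-27 15:00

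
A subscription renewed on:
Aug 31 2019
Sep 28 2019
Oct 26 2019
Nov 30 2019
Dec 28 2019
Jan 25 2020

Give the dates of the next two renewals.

Feb 29 2020, Mar 28 2020

All Saturdays; the gaps (28, 28, 35, 28, 28) vary with month length.
This is the last Saturday of each month.
February 2020 ends with Saturday Feb 29 2020.
March 2020 ends with Saturday Mar 28 2020.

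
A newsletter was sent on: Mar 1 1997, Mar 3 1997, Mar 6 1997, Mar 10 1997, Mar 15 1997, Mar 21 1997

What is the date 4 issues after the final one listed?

Intervals are 2, 3, 4, 5, 6 days — an arithmetic progression with common difference 1.
Next gap: 7 days. Mar 21 1997 + 7 days = Mar 28 1997.
Next gap: 8 days. Mar 28 1997 + 8 days = Apr 5 1997.
Next gap: 9 days. Apr 5 1997 + 9 days = Apr 14 1997.
Next gap: 10 days. Apr 14 1997 + 10 days = Apr 24 1997.

Apr 24 1997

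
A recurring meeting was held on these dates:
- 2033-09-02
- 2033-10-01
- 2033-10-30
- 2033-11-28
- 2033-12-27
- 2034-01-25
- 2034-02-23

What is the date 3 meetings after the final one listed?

The spacing is 29, 29, 29, 29, 29, 29 days — always 29 days.
2034-02-23 + 29 days = 2034-03-24.
2034-03-24 + 29 days = 2034-04-22.
2034-04-22 + 29 days = 2034-05-21.

2034-05-21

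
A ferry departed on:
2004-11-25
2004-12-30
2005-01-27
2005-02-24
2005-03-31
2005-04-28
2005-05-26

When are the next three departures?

2005-06-30, 2005-07-28, 2005-08-25

Every date is a Thursday; gaps 35, 28, 28, 35, 28, 28 days.
Each is the last Thursday of its month (at least one falls on the 29th or later, ruling out '4th Thursday').
Last Thursday of June 2005: 2005-06-30.
July 2005 ends with Thursday 2005-07-28.
Last Thursday of August 2005: 2005-08-25.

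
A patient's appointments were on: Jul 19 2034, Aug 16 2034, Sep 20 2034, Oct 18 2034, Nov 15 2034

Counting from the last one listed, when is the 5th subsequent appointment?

Gaps: 28, 35, 28, 28 days — a mix of 28 and 35. Every date is a Wednesday.
Each is the 3rd Wednesday of its month.
December 2034 — 3rd Wednesday is Dec 20 2034.
January 2035 — 3rd Wednesday is Jan 17 2035.
February 2035 — 3rd Wednesday is Feb 21 2035.
March 2035 — 3rd Wednesday is Mar 21 2035.
3rd Wednesday of April 2035: Apr 18 2035.

Apr 18 2035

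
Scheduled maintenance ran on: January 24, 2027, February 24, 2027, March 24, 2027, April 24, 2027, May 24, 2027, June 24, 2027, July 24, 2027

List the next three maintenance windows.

Gaps: 31, 28, 31, 30, 31, 30 days — not constant. Every event is on the 24th of the month.
Pattern: the 24th of each month.
Next: August 2027 → August 24, 2027.
Next: September 2027 → September 24, 2027.
October 2027: October 24, 2027.

August 24, 2027; September 24, 2027; October 24, 2027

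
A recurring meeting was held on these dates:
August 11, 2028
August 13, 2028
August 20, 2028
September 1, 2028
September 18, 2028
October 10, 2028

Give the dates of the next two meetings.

The spacing grows by 5 each time: 2, 7, 12, 17, 22 days.
Next gap: 27 days. October 10, 2028 + 27 days = November 6, 2028.
Next gap: 32 days. November 6, 2028 + 32 days = December 8, 2028.

November 6, 2028; December 8, 2028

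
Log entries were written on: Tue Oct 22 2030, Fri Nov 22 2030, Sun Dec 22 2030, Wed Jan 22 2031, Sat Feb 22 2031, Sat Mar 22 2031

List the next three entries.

Tue Apr 22 2031, Thu May 22 2031, Sun Jun 22 2031

Gaps: 31, 30, 31, 31, 28 days — not constant. Every event is on the 22nd of the month.
Pattern: the 22nd of each month.
Next: April 2031 → Tue Apr 22 2031.
May 2031: Thu May 22 2031.
Next: June 2031 → Sun Jun 22 2031.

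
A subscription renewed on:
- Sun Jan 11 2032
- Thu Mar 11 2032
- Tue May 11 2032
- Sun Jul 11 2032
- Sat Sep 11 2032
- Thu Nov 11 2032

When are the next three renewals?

Gaps: 60, 61, 61, 62, 61 days — not constant. Every event is on the 11th of the month.
Pattern: the 11th of every 2 months.
Next: January 2033 → Tue Jan 11 2033.
March 2033: Fri Mar 11 2033.
May 2033: Wed May 11 2033.

Tue Jan 11 2033, Fri Mar 11 2033, Wed May 11 2033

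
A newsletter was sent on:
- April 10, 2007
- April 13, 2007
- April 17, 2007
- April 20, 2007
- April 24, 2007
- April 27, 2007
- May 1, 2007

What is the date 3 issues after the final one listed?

May 11, 2007

The gap pattern 3, 4, 3, 4, 3, 4 repeats every 2 events.
These are the Tuesdays and Fridays of each week.
The following Friday is May 4, 2007.
Next Tuesday: May 8, 2007.
Next Friday: May 11, 2007.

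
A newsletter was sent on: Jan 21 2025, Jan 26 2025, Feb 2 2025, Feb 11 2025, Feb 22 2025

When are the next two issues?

Mar 7 2025, Mar 22 2025

The spacing grows by 2 each time: 5, 7, 9, 11 days.
Next gap: 13 days. Feb 22 2025 + 13 days = Mar 7 2025.
Next gap: 15 days. Mar 7 2025 + 15 days = Mar 22 2025.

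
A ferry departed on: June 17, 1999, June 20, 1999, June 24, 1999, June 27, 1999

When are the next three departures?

The gap pattern 3, 4, 3 repeats every 2 events.
These are the Thursdays and Sundays of each week.
The following Thursday is July 1, 1999.
Next Sunday: July 4, 1999.
The following Thursday is July 8, 1999.

July 1, 1999; July 4, 1999; July 8, 1999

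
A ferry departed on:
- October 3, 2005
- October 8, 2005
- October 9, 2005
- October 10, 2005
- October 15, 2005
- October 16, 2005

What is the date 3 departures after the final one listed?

October 23, 2005

Every event lands on a Monday or Saturday or Sunday (gaps cycle 5, 1, 1, 5, 1).
So the schedule is: every Monday, Saturday and Sunday.
The following Monday is October 17, 2005.
Next Saturday: October 22, 2005.
Next Sunday: October 23, 2005.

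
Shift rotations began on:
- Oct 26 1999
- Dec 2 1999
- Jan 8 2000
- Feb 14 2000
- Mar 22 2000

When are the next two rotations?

Apr 28 2000, Jun 4 2000

Every event comes 37 days after the last (37, 37, 37, 37).
Mar 22 2000 + 37 days = Apr 28 2000.
Apr 28 2000 + 37 days = Jun 4 2000.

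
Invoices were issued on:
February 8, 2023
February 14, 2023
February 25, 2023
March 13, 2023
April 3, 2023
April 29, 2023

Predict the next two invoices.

Gaps: 6, 11, 16, 21, 26 days — each gap is 5 larger than the previous one.
Next gap: 31 days. April 29, 2023 + 31 days = May 30, 2023.
Next gap: 36 days. May 30, 2023 + 36 days = July 5, 2023.

May 30, 2023; July 5, 2023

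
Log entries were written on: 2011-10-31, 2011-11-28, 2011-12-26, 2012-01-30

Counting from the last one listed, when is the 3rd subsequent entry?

These are Mondays with 28, 28, 35-day gaps.
Each is the final Monday of its month — 2011-10-31 is past the 28th, so '4th Monday' doesn't fit.
February 2012 ends with Monday 2012-02-27.
Last Monday of March 2012: 2012-03-26.
April 2012 ends with Monday 2012-04-30.

2012-04-30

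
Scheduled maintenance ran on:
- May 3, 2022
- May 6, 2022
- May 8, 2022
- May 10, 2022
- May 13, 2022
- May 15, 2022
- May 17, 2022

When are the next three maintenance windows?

May 20, 2022; May 22, 2022; May 24, 2022

Gaps: 3, 2, 2, 3, 2, 2 days — not constant, but cyclic with period 3.
The events fall on every Tuesday, Friday and Sunday.
The following Friday is May 20, 2022.
The following Sunday is May 22, 2022.
Next Tuesday: May 24, 2022.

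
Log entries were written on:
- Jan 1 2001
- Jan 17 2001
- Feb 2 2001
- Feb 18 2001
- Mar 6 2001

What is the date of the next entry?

Mar 22 2001

The spacing is 16, 16, 16, 16 days — always 16 days.
Mar 6 2001 + 16 days = Mar 22 2001.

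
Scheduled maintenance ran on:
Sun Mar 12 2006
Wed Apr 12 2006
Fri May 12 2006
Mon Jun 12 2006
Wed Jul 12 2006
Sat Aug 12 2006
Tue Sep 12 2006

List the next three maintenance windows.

The day-of-month is always 12 (31, 30, 31, 30, 31, 31 days between events).
So this recurs on the 12th of each month.
October 2006: Thu Oct 12 2006.
November 2006: Sun Nov 12 2006.
Next: December 2006 → Tue Dec 12 2006.

Thu Oct 12 2006, Sun Nov 12 2006, Tue Dec 12 2006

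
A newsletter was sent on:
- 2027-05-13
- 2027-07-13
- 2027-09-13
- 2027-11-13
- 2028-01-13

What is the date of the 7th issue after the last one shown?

The day-of-month is always 13 (61, 62, 61, 61 days between events).
So this recurs on the 13th of every 2 months.
March 2028: 2028-03-13.
May 2028: 2028-05-13.
July 2028: 2028-07-13.
Next: September 2028 → 2028-09-13.
November 2028: 2028-11-13.
January 2029: 2029-01-13.
Next: March 2029 → 2029-03-13.

2029-03-13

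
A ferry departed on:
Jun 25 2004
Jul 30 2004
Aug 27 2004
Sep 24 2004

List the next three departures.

All Fridays; the gaps (35, 28, 28) vary with month length.
This is the last Friday of each month.
October 2004 ends with Friday Oct 29 2004.
Last Friday of November 2004: Nov 26 2004.
Last Friday of December 2004: Dec 31 2004.

Oct 29 2004, Nov 26 2004, Dec 31 2004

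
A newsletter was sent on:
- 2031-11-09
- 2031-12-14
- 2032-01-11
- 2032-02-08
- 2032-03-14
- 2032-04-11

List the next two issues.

2032-05-09, 2032-06-13

These are Sundays at 28- or 35-day spacing (35, 28, 28, 35, 28).
The pattern: 2nd Sunday of the month.
2nd Sunday of May 2032: 2032-05-09.
2nd Sunday of June 2032: 2032-06-13.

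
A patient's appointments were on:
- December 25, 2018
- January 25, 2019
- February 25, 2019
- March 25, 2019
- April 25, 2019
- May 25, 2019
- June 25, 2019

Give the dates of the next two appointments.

The day-of-month is always 25 (31, 31, 28, 31, 30, 31 days between events).
So this recurs on the 25th of each month.
Next: July 2019 → July 25, 2019.
Next: August 2019 → August 25, 2019.

July 25, 2019; August 25, 2019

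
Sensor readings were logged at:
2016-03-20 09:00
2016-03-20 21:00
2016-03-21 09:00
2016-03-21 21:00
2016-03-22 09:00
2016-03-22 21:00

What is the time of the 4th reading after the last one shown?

2016-03-24 21:00

Spacing: 12, 12, 12, 12, 12 h — constant 12 h.
2016-03-22 21:00 + 12 h = 2016-03-23 09:00.
2016-03-23 09:00 + 12 h = 2016-03-23 21:00.
2016-03-23 21:00 + 12 h = 2016-03-24 09:00.
2016-03-24 09:00 + 12 h = 2016-03-24 21:00.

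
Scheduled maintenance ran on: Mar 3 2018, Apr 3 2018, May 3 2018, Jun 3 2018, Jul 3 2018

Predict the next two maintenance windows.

Aug 3 2018, Sep 3 2018

The day-of-month is always 3 (31, 30, 31, 30 days between events).
So this recurs on the 3rd of each month.
August 2018: Aug 3 2018.
September 2018: Sep 3 2018.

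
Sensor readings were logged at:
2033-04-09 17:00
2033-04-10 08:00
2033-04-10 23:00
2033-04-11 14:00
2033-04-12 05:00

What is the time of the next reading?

2033-04-12 20:00

Gaps: 15, 15, 15, 15 hours — each event is 15 hours after the previous one.
2033-04-12 05:00 + 15 h = 2033-04-12 20:00.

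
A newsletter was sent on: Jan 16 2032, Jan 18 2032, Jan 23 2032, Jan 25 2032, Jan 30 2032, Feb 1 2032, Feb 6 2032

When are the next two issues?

Every event lands on a Friday or Sunday (gaps cycle 2, 5, 2, 5, 2, 5).
So the schedule is: every Friday and Sunday.
The following Sunday is Feb 8 2032.
Next Friday: Feb 13 2032.

Feb 8 2032, Feb 13 2032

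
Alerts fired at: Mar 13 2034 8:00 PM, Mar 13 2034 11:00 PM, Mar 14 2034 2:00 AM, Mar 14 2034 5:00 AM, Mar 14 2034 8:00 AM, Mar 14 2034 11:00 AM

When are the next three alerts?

Mar 14 2034 2:00 PM, Mar 14 2034 5:00 PM, Mar 14 2034 8:00 PM

Gaps: 3, 3, 3, 3, 3 hours — each event is 3 hours after the previous one.
Mar 14 2034 11:00 AM + 3 h = Mar 14 2034 2:00 PM.
Mar 14 2034 2:00 PM + 3 h = Mar 14 2034 5:00 PM.
Mar 14 2034 5:00 PM + 3 h = Mar 14 2034 8:00 PM.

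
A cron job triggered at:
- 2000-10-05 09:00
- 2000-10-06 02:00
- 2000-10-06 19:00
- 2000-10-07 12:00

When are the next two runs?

2000-10-08 05:00, 2000-10-08 22:00

Gaps: 17, 17, 17 hours — each event is 17 hours after the previous one.
2000-10-07 12:00 + 17 h = 2000-10-08 05:00.
2000-10-08 05:00 + 17 h = 2000-10-08 22:00.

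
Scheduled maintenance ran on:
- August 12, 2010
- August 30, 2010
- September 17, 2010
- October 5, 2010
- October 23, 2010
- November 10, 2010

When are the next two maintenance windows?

November 28, 2010; December 16, 2010

The spacing is 18, 18, 18, 18, 18 days — always 18 days.
November 10, 2010 + 18 days = November 28, 2010.
November 28, 2010 + 18 days = December 16, 2010.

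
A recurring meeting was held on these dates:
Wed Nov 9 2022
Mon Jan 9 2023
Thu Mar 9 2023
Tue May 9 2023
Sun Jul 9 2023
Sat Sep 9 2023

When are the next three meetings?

The day-of-month is always 9 (61, 59, 61, 61, 62 days between events).
So this recurs on the 9th of every 2 months.
November 2023: Thu Nov 9 2023.
Next: January 2024 → Tue Jan 9 2024.
Next: March 2024 → Sat Mar 9 2024.

Thu Nov 9 2023, Tue Jan 9 2024, Sat Mar 9 2024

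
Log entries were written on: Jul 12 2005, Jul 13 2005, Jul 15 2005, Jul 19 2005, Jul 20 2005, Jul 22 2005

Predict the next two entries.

The gap pattern 1, 2, 4, 1, 2 repeats every 3 events.
These are the Tuesdays, Wednesdays and Fridays of each week.
The following Tuesday is Jul 26 2005.
Next Wednesday: Jul 27 2005.

Jul 26 2005, Jul 27 2005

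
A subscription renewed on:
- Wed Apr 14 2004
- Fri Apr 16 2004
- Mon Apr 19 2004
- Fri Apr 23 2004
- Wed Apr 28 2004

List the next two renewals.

The spacing grows by 1 each time: 2, 3, 4, 5 days.
Next gap: 6 days. Wed Apr 28 2004 + 6 days = Tue May 4 2004.
Next gap: 7 days. Tue May 4 2004 + 7 days = Tue May 11 2004.

Tue May 4 2004, Tue May 11 2004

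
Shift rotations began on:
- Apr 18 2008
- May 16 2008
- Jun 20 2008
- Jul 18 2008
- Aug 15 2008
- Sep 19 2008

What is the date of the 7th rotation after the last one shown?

All dates are Fridays, 28, 35, 28, 28, 35 days apart.
Specifically, the 3rd Friday of each month.
3rd Friday of October 2008: Oct 17 2008.
November 2008 — 3rd Friday is Nov 21 2008.
December 2008 — 3rd Friday is Dec 19 2008.
3rd Friday of January 2009: Jan 16 2009.
3rd Friday of February 2009: Feb 20 2009.
March 2009 — 3rd Friday is Mar 20 2009.
3rd Friday of April 2009: Apr 17 2009.

Apr 17 2009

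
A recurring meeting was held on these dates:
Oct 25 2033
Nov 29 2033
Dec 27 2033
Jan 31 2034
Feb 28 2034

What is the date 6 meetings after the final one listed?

Aug 29 2034

Every date is a Tuesday; gaps 35, 28, 35, 28 days.
Each is the last Tuesday of its month (at least one falls on the 29th or later, ruling out '4th Tuesday').
Last Tuesday of March 2034: Mar 28 2034.
Last Tuesday of April 2034: Apr 25 2034.
Last Tuesday of May 2034: May 30 2034.
June 2034 ends with Tuesday Jun 27 2034.
July 2034 ends with Tuesday Jul 25 2034.
Last Tuesday of August 2034: Aug 29 2034.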